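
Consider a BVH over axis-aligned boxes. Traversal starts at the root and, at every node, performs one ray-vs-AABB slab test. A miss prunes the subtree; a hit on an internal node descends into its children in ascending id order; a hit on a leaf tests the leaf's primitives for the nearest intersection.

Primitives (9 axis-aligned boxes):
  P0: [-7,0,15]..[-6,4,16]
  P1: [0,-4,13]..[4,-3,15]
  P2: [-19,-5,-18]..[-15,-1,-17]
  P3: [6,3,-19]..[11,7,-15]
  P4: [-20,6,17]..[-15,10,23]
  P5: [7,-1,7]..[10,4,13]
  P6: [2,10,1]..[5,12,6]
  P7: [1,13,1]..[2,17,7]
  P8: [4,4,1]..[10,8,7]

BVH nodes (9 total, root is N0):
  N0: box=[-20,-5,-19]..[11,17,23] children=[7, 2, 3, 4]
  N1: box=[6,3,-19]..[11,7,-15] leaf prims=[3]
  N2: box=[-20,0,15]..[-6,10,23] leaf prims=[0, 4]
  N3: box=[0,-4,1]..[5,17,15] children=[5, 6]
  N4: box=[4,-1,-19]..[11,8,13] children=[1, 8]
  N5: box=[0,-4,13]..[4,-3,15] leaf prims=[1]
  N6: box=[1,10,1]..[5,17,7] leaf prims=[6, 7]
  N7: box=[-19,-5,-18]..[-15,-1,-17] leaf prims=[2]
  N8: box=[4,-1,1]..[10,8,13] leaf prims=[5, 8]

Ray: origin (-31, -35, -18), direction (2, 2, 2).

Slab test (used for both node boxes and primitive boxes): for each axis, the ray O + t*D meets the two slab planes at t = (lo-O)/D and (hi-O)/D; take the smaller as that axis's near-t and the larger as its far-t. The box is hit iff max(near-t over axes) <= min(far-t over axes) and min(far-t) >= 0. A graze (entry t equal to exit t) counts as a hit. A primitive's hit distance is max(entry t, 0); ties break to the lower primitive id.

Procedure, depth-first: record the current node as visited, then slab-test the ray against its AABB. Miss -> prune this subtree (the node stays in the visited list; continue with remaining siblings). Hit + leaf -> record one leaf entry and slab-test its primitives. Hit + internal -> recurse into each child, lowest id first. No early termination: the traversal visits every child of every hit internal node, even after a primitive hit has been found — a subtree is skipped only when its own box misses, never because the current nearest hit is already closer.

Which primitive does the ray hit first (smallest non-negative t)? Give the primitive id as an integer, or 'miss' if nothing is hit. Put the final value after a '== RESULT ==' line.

Walk:
N0 x:[11/2,21] y:[15,26] z:[-1/2,41/2] -> hit [15,41/2], descend [2, 3, 4, 7]
  N2 x:[11/2,25/2] y:[35/2,45/2] z:[33/2,41/2] -> miss, prune
  N3 x:[31/2,18] y:[31/2,26] z:[19/2,33/2] -> hit [31/2,33/2], descend [5, 6]
    N5 x:[31/2,35/2] y:[31/2,16] z:[31/2,33/2] -> hit [31/2,16] leaf, test {P1@t=31/2}
    N6 x:[16,18] y:[45/2,26] z:[19/2,25/2] -> miss, prune
  N4 x:[35/2,21] y:[17,43/2] z:[-1/2,31/2] -> miss, prune
  N7 x:[6,8] y:[15,17] z:[0,1/2] -> miss, prune

7 AABB tests over nodes [0, 2, 3, 5, 6, 4, 7]; 1 leaf entered; closest P1.

== RESULT ==
1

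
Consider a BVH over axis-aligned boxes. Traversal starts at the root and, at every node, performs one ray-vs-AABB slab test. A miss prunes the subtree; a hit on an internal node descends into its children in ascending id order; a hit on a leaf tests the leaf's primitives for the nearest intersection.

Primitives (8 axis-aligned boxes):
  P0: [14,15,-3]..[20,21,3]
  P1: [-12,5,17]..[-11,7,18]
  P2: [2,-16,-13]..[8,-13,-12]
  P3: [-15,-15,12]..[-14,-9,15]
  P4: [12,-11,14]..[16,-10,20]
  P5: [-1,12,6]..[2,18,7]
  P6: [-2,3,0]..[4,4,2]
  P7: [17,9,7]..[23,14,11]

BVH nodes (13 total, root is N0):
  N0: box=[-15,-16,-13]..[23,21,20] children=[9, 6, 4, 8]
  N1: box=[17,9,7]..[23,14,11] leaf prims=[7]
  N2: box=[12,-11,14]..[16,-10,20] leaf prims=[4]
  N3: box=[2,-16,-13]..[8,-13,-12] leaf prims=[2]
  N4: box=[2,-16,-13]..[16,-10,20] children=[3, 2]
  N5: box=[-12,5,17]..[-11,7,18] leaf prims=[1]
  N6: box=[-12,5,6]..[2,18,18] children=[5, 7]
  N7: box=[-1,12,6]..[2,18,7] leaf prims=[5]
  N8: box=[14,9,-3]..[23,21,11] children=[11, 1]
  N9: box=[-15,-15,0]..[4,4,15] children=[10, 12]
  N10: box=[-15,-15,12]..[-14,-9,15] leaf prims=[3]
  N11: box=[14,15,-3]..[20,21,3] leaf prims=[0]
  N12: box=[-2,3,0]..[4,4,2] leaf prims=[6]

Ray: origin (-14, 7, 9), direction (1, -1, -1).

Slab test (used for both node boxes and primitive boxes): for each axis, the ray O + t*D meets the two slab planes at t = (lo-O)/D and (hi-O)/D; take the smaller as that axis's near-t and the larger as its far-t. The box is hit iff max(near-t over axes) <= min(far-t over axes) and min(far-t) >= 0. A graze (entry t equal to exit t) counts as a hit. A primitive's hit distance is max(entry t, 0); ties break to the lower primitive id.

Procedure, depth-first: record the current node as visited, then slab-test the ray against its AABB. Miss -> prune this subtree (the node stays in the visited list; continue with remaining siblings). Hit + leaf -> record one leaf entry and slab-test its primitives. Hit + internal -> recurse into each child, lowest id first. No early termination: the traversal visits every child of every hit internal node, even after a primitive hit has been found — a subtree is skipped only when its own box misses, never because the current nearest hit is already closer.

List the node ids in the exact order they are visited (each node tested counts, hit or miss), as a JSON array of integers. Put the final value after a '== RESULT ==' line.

Walk:
N0 x:[-1,37] y:[-14,23] z:[-11,22] -> hit [-1,22], descend [4, 6, 8, 9]
  N4 x:[16,30] y:[17,23] z:[-11,22] -> hit [17,22], descend [2, 3]
    N2 x:[26,30] y:[17,18] z:[-11,-5] -> miss, prune
    N3 x:[16,22] y:[20,23] z:[21,22] -> hit [21,22] leaf, test {P2@t=21}
  N6 x:[2,16] y:[-11,2] z:[-9,3] -> hit [2,2], descend [5, 7]
    N5 x:[2,3] y:[0,2] z:[-9,-8] -> miss, prune
    N7 x:[13,16] y:[-11,-5] z:[2,3] -> miss, prune
  N8 x:[28,37] y:[-14,-2] z:[-2,12] -> miss, prune
  N9 x:[-1,18] y:[3,22] z:[-6,9] -> hit [3,9], descend [10, 12]
    N10 x:[-1,0] y:[16,22] z:[-6,-3] -> miss, prune
    N12 x:[12,18] y:[3,4] z:[7,9] -> miss, prune

order=[0, 4, 2, 3, 6, 5, 7, 8, 9, 10, 12]  |boxes|=11  |leaves|=1  hit=P2

== RESULT ==
[0, 4, 2, 3, 6, 5, 7, 8, 9, 10, 12]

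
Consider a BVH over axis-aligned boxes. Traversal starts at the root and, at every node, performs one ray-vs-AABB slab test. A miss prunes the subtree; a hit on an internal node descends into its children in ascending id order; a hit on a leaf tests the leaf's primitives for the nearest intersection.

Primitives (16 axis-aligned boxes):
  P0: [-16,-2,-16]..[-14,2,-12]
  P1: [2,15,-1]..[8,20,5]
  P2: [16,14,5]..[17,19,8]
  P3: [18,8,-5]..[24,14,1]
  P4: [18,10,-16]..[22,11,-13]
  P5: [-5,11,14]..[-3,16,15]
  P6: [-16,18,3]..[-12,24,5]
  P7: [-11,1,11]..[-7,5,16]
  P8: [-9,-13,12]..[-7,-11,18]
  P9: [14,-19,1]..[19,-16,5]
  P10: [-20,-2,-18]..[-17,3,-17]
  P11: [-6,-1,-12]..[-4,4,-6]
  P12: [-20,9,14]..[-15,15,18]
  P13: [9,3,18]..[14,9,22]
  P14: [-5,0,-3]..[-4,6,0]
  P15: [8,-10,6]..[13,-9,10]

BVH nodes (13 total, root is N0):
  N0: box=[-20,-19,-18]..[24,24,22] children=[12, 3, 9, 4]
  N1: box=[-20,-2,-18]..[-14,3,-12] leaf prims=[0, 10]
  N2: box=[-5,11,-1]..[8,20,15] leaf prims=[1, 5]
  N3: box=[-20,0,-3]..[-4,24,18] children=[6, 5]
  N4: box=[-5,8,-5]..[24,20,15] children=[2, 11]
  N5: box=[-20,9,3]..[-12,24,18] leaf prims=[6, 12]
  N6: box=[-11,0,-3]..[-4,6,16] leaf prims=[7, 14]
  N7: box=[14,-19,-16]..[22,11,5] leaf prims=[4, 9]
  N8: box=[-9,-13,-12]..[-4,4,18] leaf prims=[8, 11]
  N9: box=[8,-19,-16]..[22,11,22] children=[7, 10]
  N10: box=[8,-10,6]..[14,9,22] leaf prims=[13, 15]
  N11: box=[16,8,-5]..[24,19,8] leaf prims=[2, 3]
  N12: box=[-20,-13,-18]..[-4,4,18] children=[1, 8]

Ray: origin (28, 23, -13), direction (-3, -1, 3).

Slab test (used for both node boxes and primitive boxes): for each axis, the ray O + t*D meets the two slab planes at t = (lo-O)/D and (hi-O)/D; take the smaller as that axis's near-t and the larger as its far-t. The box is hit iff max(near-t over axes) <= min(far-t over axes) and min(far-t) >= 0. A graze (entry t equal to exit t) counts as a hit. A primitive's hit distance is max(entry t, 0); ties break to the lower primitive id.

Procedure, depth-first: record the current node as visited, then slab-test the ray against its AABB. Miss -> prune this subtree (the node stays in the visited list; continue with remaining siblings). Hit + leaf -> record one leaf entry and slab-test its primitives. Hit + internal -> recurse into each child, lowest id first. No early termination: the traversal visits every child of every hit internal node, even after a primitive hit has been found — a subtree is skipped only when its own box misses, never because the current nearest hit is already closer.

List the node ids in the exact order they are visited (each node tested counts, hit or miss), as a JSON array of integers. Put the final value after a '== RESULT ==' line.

Traverse from the root:
N0 x:[4/3,16] y:[-1,42] z:[-5/3,35/3] -> hit [4/3,35/3], descend [3, 4, 9, 12]
  N3 x:[32/3,16] y:[-1,23] z:[10/3,31/3] -> miss, prune
  N4 x:[4/3,11] y:[3,15] z:[8/3,28/3] -> hit [3,28/3], descend [2, 11]
    N2 x:[20/3,11] y:[3,12] z:[4,28/3] -> hit [20/3,28/3] leaf, test {P1(miss), P5(miss)}
    N11 x:[4/3,4] y:[4,15] z:[8/3,7] -> hit [4,4] leaf, test {P2(miss), P3(miss)}
  N9 x:[2,20/3] y:[12,42] z:[-1,35/3] -> miss, prune
  N12 x:[32/3,16] y:[19,36] z:[-5/3,31/3] -> miss, prune

Summary -> nodes [0, 3, 4, 2, 11, 9, 12]; box-tests=7; leaf-entries=2; first=miss

== RESULT ==
[0, 3, 4, 2, 11, 9, 12]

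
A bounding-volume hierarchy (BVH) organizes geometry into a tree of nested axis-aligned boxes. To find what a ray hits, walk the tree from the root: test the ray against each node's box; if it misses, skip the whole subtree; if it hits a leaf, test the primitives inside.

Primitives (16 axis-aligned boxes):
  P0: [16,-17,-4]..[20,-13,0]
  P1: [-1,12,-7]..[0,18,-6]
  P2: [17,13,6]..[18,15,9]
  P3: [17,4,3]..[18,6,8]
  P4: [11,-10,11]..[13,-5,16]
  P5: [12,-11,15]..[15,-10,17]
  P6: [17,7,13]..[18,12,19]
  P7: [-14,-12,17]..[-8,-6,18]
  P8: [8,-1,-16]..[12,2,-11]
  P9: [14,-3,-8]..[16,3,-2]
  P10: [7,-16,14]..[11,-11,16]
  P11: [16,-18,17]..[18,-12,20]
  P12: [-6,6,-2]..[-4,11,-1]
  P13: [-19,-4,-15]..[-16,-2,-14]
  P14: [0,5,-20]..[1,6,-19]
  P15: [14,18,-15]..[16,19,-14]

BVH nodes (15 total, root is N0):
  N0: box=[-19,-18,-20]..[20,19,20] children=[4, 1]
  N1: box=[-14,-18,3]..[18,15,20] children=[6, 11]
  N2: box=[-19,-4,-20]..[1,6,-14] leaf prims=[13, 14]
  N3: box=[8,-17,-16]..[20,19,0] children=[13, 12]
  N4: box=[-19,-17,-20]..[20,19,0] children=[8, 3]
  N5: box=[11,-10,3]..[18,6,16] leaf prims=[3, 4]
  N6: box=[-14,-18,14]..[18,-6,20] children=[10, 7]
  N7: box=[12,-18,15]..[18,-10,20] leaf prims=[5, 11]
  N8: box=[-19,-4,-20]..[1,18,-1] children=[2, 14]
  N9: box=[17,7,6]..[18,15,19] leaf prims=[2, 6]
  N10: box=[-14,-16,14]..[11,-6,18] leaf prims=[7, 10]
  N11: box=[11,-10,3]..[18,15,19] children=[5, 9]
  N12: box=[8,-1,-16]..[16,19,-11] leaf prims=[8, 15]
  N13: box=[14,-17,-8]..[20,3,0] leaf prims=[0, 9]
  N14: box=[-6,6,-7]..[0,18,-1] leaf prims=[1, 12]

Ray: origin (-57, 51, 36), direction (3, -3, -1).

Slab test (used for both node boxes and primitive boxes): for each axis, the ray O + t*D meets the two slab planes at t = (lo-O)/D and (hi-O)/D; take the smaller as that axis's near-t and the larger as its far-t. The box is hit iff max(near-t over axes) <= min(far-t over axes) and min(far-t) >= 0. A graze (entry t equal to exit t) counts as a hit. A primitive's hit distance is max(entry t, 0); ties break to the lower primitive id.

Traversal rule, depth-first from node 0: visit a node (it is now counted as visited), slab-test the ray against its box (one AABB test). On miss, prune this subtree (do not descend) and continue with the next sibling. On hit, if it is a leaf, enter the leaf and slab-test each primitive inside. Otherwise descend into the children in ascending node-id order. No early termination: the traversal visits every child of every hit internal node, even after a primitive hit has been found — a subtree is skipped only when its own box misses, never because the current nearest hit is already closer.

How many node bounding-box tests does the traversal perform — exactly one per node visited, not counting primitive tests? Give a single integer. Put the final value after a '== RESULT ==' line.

Walk:
N0 x:[38/3,77/3] y:[32/3,23] z:[16,56] -> hit [16,23], descend [1, 4]
  N1 x:[43/3,25] y:[12,23] z:[16,33] -> hit [16,23], descend [6, 11]
    N6 x:[43/3,25] y:[19,23] z:[16,22] -> hit [19,22], descend [7, 10]
      N7 x:[23,25] y:[61/3,23] z:[16,21] -> miss, prune
      N10 x:[43/3,68/3] y:[19,67/3] z:[18,22] -> hit [19,22] leaf, test {P7(miss), P10@t=64/3}
    N11 x:[68/3,25] y:[12,61/3] z:[17,33] -> miss, prune
  N4 x:[38/3,77/3] y:[32/3,68/3] z:[36,56] -> miss, prune

Summary -> nodes [0, 1, 6, 7, 10, 11, 4]; box-tests=7; leaf-entries=1; first=P10

== RESULT ==
7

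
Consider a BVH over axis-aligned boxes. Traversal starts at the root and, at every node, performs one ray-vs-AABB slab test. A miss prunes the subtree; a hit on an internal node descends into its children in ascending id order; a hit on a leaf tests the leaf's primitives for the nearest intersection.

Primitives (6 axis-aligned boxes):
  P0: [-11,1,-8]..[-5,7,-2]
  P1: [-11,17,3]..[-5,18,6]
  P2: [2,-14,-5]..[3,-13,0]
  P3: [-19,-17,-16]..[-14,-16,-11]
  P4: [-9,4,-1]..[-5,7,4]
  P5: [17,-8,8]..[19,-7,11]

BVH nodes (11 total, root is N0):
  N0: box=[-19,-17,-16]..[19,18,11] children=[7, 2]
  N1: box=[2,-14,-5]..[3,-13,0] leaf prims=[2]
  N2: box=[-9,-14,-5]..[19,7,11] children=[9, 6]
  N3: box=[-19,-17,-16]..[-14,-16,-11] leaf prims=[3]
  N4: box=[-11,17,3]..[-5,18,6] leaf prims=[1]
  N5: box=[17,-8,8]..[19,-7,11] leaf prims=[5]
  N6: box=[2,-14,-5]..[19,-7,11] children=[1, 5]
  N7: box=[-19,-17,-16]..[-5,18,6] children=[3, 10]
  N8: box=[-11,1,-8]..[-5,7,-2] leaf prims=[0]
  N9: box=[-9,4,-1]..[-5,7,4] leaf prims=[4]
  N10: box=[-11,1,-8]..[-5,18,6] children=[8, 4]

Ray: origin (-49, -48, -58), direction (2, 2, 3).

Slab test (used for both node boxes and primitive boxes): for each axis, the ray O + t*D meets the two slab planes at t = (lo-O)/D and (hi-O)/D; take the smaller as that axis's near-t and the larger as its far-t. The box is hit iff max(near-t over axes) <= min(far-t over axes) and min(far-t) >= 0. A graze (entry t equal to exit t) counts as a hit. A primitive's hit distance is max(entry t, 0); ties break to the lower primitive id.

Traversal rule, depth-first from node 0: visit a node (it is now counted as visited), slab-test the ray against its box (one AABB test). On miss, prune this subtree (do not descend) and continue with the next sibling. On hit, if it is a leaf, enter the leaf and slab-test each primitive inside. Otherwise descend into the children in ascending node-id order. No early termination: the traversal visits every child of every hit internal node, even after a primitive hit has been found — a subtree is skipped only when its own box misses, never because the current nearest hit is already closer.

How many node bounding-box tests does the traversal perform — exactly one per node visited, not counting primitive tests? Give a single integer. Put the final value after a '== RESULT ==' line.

Walk:
N0 x:[15,34] y:[31/2,33] z:[14,23] -> hit [31/2,23], descend [2, 7]
  N2 x:[20,34] y:[17,55/2] z:[53/3,23] -> hit [20,23], descend [6, 9]
    N6 x:[51/2,34] y:[17,41/2] z:[53/3,23] -> miss, prune
    N9 x:[20,22] y:[26,55/2] z:[19,62/3] -> miss, prune
  N7 x:[15,22] y:[31/2,33] z:[14,64/3] -> hit [31/2,64/3], descend [3, 10]
    N3 x:[15,35/2] y:[31/2,16] z:[14,47/3] -> hit [31/2,47/3] leaf, test {P3@t=31/2}
    N10 x:[19,22] y:[49/2,33] z:[50/3,64/3] -> miss, prune

7 AABB tests over nodes [0, 2, 6, 9, 7, 3, 10]; 1 leaf entered; closest P3.

== RESULT ==
7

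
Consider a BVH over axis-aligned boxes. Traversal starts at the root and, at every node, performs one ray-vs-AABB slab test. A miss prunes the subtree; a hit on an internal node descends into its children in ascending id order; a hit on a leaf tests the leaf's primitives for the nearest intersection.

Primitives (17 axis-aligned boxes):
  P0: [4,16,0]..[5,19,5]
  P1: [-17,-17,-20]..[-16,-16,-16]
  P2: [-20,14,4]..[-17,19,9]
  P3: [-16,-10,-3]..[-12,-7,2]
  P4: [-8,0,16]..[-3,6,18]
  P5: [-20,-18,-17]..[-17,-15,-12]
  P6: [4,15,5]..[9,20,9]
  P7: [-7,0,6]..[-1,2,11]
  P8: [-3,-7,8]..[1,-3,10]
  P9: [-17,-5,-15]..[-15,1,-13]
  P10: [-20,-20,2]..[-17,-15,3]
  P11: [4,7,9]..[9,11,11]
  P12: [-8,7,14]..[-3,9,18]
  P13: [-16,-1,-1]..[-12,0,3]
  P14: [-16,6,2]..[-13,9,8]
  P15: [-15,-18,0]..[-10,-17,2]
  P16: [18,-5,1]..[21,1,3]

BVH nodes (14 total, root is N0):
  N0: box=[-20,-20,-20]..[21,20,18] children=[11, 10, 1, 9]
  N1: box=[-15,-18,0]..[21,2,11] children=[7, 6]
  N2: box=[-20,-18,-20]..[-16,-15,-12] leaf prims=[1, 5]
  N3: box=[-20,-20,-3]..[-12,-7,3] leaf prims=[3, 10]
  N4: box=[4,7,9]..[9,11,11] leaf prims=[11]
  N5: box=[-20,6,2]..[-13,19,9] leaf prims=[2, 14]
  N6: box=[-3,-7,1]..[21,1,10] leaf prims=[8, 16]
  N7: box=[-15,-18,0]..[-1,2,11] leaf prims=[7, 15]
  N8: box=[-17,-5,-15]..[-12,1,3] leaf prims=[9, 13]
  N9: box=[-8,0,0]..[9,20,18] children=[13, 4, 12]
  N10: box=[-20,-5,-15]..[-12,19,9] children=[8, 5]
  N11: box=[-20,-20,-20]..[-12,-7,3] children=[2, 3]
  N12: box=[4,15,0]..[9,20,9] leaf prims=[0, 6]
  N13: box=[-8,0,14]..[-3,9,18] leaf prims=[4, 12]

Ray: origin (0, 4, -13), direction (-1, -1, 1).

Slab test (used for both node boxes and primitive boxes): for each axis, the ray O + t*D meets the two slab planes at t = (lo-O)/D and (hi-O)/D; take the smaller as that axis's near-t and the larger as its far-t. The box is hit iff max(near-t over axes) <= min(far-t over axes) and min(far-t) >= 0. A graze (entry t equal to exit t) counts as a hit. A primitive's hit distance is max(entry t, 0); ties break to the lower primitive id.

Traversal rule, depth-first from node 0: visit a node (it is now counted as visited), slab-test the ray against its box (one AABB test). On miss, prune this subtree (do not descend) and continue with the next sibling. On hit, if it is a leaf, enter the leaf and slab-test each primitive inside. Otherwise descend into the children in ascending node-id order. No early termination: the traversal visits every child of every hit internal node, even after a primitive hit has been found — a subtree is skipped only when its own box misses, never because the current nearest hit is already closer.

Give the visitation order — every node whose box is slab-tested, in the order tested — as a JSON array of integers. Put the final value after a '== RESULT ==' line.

Traverse from the root:
N0 x:[-21,20] y:[-16,24] z:[-7,31] -> hit [-7,20], descend [1, 9, 10, 11]
  N1 x:[-21,15] y:[2,22] z:[13,24] -> hit [13,15], descend [6, 7]
    N6 x:[-21,3] y:[3,11] z:[14,23] -> miss, prune
    N7 x:[1,15] y:[2,22] z:[13,24] -> hit [13,15] leaf, test {P7(miss), P15(miss)}
  N9 x:[-9,8] y:[-16,4] z:[13,31] -> miss, prune
  N10 x:[12,20] y:[-15,9] z:[-2,22] -> miss, prune
  N11 x:[12,20] y:[11,24] z:[-7,16] -> hit [12,16], descend [2, 3]
    N2 x:[16,20] y:[19,22] z:[-7,1] -> miss, prune
    N3 x:[12,20] y:[11,24] z:[10,16] -> hit [12,16] leaf, test {P3@t=12, P10(miss)}

Visited [0, 1, 6, 7, 9, 10, 11, 2, 3]. Tests: 9 box, 2 leaf. Nearest: P3.

== RESULT ==
[0, 1, 6, 7, 9, 10, 11, 2, 3]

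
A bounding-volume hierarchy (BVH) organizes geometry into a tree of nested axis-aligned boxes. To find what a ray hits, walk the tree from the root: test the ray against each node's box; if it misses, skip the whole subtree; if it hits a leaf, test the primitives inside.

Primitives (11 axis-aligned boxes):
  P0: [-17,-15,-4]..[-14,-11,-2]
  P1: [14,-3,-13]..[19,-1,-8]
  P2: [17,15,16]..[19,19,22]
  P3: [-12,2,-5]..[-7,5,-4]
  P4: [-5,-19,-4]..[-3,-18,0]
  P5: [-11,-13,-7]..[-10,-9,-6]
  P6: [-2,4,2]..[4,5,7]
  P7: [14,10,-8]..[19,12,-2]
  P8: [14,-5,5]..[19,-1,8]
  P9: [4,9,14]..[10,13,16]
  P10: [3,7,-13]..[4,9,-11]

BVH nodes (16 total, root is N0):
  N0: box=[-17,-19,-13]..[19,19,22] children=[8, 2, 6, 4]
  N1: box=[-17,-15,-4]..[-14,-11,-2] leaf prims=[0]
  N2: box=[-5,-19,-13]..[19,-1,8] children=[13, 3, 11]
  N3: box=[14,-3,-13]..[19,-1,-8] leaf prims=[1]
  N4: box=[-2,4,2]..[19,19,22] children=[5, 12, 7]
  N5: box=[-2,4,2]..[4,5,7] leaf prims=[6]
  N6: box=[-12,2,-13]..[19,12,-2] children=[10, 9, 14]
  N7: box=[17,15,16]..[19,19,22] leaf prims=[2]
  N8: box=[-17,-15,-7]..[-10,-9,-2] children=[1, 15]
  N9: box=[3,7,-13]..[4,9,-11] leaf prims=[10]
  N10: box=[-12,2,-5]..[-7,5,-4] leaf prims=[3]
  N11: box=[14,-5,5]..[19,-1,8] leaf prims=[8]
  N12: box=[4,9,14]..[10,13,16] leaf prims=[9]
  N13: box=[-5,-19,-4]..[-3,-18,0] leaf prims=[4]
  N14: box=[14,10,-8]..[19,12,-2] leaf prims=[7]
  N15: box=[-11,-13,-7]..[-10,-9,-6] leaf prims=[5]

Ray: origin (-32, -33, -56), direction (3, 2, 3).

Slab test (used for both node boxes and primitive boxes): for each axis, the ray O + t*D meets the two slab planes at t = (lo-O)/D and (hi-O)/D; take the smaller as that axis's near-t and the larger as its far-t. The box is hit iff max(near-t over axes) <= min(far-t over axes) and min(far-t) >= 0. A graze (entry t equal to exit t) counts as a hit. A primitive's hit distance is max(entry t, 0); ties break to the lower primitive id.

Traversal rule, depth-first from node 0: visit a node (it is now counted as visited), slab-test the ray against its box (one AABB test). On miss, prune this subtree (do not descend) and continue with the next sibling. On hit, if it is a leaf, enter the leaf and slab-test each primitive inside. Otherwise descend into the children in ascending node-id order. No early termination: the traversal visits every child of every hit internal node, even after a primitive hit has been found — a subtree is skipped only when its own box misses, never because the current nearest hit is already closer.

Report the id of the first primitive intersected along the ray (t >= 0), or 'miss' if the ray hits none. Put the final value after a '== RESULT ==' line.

Traverse from the root:
N0 x:[5,17] y:[7,26] z:[43/3,26] -> hit [43/3,17], descend [2, 4, 6, 8]
  N2 x:[9,17] y:[7,16] z:[43/3,64/3] -> hit [43/3,16], descend [3, 11, 13]
    N3 x:[46/3,17] y:[15,16] z:[43/3,16] -> hit [46/3,16] leaf, test {P1@t=46/3}
    N11 x:[46/3,17] y:[14,16] z:[61/3,64/3] -> miss, prune
    N13 x:[9,29/3] y:[7,15/2] z:[52/3,56/3] -> miss, prune
  N4 x:[10,17] y:[37/2,26] z:[58/3,26] -> miss, prune
  N6 x:[20/3,17] y:[35/2,45/2] z:[43/3,18] -> miss, prune
  N8 x:[5,22/3] y:[9,12] z:[49/3,18] -> miss, prune

Visited [0, 2, 3, 11, 13, 4, 6, 8]. Tests: 8 box, 1 leaf. Nearest: P1.

== RESULT ==
1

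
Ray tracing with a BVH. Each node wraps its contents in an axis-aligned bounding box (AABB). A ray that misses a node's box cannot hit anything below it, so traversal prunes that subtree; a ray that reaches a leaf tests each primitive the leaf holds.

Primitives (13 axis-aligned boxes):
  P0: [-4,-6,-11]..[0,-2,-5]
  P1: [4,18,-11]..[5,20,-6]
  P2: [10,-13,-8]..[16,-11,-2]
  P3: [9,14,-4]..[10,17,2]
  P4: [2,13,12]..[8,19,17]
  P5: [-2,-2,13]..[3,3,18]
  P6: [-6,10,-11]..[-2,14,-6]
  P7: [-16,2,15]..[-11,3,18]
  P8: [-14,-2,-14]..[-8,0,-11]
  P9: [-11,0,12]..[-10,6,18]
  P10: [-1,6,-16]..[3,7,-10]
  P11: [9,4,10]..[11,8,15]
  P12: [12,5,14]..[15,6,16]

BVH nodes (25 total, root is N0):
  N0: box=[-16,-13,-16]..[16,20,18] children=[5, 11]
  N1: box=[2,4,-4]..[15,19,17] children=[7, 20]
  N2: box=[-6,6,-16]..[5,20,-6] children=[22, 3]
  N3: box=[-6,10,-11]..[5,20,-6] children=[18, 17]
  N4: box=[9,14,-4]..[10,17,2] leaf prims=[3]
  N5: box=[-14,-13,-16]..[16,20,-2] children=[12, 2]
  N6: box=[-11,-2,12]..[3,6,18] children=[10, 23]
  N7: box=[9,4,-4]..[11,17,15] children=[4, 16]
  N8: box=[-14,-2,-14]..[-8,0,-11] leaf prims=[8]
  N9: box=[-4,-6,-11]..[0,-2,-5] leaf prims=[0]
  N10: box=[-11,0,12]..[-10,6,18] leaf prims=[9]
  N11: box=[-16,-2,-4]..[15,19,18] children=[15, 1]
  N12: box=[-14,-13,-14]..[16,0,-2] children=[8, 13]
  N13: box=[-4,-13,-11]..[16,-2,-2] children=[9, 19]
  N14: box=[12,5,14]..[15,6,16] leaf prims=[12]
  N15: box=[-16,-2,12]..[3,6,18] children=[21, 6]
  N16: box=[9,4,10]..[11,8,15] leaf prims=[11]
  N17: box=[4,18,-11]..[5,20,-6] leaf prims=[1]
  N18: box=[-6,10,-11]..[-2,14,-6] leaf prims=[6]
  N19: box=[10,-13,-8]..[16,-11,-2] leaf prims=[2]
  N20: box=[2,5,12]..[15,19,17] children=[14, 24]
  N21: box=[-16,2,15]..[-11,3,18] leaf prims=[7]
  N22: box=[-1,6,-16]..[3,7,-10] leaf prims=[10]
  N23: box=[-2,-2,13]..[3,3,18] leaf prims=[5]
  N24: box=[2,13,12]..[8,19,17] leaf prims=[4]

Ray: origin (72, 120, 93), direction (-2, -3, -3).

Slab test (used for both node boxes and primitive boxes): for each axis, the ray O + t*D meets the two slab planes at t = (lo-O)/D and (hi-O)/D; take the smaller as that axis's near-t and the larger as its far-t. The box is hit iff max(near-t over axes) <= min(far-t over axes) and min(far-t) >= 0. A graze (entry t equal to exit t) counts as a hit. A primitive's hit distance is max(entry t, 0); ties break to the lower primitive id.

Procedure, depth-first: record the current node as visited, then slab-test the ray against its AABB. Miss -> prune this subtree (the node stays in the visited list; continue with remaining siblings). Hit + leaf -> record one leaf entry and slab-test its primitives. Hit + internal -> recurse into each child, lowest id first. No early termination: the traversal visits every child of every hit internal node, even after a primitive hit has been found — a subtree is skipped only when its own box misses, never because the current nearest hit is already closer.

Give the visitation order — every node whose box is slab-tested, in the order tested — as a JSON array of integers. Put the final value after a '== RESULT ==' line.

Trace the traversal:
N0 x:[28,44] y:[100/3,133/3] z:[25,109/3] -> hit [100/3,109/3], descend [5, 11]
  N5 x:[28,43] y:[100/3,133/3] z:[95/3,109/3] -> hit [100/3,109/3], descend [2, 12]
    N2 x:[67/2,39] y:[100/3,38] z:[33,109/3] -> hit [67/2,109/3], descend [3, 22]
      N3 x:[67/2,39] y:[100/3,110/3] z:[33,104/3] -> hit [67/2,104/3], descend [17, 18]
        N17 x:[67/2,34] y:[100/3,34] z:[33,104/3] -> hit [67/2,34] leaf, test {P1@t=67/2}
        N18 x:[37,39] y:[106/3,110/3] z:[33,104/3] -> miss, prune
      N22 x:[69/2,73/2] y:[113/3,38] z:[103/3,109/3] -> miss, prune
    N12 x:[28,43] y:[40,133/3] z:[95/3,107/3] -> miss, prune
  N11 x:[57/2,44] y:[101/3,122/3] z:[25,97/3] -> miss, prune

Visited [0, 5, 2, 3, 17, 18, 22, 12, 11]. Tests: 9 box, 1 leaf. Nearest: P1.

== RESULT ==
[0, 5, 2, 3, 17, 18, 22, 12, 11]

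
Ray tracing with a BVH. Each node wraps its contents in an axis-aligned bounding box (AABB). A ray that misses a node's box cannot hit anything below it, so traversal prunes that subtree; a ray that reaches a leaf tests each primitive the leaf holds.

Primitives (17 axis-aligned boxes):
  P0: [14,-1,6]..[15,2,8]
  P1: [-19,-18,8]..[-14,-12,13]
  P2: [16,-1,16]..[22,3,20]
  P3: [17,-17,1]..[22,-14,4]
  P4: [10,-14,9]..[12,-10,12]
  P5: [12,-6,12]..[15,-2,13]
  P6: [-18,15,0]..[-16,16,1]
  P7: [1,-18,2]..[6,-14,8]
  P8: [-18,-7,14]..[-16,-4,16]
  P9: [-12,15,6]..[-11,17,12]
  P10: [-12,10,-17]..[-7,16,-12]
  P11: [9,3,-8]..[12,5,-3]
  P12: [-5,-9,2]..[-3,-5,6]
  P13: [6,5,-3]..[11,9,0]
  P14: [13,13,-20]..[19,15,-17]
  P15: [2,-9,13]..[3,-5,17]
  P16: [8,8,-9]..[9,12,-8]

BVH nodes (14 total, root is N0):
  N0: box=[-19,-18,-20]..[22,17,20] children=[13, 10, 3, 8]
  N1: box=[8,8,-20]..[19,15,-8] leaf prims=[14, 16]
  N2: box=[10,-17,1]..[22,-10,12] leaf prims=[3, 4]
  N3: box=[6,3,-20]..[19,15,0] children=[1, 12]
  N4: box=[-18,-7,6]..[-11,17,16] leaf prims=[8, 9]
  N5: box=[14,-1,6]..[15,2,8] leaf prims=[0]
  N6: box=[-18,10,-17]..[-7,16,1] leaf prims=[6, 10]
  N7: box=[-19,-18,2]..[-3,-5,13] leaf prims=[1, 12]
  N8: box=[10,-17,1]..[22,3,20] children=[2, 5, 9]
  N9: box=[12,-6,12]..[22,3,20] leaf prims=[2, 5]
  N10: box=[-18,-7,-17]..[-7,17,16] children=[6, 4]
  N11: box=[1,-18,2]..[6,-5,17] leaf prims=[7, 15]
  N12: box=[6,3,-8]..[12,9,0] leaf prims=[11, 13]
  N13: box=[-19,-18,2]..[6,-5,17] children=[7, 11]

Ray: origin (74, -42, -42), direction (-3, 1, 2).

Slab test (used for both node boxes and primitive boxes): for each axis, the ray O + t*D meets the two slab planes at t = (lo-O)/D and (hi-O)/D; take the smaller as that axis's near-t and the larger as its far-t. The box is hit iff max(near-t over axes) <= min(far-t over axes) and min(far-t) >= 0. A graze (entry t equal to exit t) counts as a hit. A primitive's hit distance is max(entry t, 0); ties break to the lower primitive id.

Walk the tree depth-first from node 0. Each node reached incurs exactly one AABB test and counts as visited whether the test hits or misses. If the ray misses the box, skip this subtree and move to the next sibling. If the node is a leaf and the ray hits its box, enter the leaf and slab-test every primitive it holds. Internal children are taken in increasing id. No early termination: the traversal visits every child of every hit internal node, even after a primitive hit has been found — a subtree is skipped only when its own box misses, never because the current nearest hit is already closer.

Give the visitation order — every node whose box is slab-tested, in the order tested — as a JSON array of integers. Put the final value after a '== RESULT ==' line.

Traverse from the root:
N0 x:[52/3,31] y:[24,59] z:[11,31] -> hit [24,31], descend [3, 8, 10, 13]
  N3 x:[55/3,68/3] y:[45,57] z:[11,21] -> miss, prune
  N8 x:[52/3,64/3] y:[25,45] z:[43/2,31] -> miss, prune
  N10 x:[27,92/3] y:[35,59] z:[25/2,29] -> miss, prune
  N13 x:[68/3,31] y:[24,37] z:[22,59/2] -> hit [24,59/2], descend [7, 11]
    N7 x:[77/3,31] y:[24,37] z:[22,55/2] -> hit [77/3,55/2] leaf, test {P1(miss), P12(miss)}
    N11 x:[68/3,73/3] y:[24,37] z:[22,59/2] -> hit [24,73/3] leaf, test {P7@t=24, P15(miss)}

7 AABB tests over nodes [0, 3, 8, 10, 13, 7, 11]; 2 leaves entered; closest P7.

== RESULT ==
[0, 3, 8, 10, 13, 7, 11]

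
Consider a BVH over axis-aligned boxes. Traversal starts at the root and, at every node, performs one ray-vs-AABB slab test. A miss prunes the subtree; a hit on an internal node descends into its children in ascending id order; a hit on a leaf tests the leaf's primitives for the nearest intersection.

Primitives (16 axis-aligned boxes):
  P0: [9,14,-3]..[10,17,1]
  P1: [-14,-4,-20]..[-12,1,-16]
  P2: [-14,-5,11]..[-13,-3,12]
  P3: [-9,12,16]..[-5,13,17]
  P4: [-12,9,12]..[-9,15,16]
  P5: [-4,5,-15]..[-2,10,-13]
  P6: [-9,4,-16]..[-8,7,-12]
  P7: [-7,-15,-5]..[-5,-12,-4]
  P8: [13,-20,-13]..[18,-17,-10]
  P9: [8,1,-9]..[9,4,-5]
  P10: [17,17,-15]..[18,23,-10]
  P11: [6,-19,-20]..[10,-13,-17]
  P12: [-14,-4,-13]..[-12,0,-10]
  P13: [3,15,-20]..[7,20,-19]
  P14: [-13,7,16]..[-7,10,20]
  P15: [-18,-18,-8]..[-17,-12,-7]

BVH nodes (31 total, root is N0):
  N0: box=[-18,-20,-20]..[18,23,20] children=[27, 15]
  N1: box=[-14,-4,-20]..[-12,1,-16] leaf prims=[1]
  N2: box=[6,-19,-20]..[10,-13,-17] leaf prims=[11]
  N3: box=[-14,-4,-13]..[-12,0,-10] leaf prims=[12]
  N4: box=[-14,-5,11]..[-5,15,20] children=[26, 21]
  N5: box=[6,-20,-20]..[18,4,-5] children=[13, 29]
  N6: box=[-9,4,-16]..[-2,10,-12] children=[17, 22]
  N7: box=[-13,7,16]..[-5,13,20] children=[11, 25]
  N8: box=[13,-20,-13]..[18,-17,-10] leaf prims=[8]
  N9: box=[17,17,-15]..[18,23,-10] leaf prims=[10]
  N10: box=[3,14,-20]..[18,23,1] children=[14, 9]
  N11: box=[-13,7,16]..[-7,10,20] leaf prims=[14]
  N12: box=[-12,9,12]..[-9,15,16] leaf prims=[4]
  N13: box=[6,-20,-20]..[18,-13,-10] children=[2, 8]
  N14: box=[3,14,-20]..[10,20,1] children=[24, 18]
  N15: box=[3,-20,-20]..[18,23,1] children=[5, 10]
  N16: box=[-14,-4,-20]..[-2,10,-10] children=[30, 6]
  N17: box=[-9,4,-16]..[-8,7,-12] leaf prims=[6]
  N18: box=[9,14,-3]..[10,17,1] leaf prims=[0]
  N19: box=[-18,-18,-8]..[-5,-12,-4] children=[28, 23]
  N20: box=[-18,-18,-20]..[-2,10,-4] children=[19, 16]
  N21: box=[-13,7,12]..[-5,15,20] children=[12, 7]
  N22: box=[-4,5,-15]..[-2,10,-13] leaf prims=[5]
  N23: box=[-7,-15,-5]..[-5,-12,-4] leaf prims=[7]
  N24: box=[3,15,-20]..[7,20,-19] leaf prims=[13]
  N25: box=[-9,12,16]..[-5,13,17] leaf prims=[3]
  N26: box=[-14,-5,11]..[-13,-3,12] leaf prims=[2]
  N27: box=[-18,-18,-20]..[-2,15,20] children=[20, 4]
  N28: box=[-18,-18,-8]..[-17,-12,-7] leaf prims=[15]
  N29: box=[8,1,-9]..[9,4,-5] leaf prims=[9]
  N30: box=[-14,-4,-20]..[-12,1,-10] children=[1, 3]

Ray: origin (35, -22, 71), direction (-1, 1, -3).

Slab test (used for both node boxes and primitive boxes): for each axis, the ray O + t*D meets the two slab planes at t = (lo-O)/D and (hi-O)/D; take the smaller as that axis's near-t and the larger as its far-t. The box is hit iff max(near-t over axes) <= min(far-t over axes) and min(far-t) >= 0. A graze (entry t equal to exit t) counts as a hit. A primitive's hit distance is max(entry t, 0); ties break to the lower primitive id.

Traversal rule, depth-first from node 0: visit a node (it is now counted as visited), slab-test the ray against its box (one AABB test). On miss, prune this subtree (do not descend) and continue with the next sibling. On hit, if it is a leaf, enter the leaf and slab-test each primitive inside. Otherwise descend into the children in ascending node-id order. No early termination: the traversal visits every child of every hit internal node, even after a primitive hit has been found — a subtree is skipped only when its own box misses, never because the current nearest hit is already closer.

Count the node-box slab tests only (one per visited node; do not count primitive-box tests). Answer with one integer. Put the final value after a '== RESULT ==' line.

Trace the traversal:
N0 x:[17,53] y:[2,45] z:[17,91/3] -> hit [17,91/3], descend [15, 27]
  N15 x:[17,32] y:[2,45] z:[70/3,91/3] -> hit [70/3,91/3], descend [5, 10]
    N5 x:[17,29] y:[2,26] z:[76/3,91/3] -> hit [76/3,26], descend [13, 29]
      N13 x:[17,29] y:[2,9] z:[27,91/3] -> miss, prune
      N29 x:[26,27] y:[23,26] z:[76/3,80/3] -> hit [26,26] leaf, test {P9@t=26}
    N10 x:[17,32] y:[36,45] z:[70/3,91/3] -> miss, prune
  N27 x:[37,53] y:[4,37] z:[17,91/3] -> miss, prune

order=[0, 15, 5, 13, 29, 10, 27]  |boxes|=7  |leaves|=1  hit=P9

== RESULT ==
7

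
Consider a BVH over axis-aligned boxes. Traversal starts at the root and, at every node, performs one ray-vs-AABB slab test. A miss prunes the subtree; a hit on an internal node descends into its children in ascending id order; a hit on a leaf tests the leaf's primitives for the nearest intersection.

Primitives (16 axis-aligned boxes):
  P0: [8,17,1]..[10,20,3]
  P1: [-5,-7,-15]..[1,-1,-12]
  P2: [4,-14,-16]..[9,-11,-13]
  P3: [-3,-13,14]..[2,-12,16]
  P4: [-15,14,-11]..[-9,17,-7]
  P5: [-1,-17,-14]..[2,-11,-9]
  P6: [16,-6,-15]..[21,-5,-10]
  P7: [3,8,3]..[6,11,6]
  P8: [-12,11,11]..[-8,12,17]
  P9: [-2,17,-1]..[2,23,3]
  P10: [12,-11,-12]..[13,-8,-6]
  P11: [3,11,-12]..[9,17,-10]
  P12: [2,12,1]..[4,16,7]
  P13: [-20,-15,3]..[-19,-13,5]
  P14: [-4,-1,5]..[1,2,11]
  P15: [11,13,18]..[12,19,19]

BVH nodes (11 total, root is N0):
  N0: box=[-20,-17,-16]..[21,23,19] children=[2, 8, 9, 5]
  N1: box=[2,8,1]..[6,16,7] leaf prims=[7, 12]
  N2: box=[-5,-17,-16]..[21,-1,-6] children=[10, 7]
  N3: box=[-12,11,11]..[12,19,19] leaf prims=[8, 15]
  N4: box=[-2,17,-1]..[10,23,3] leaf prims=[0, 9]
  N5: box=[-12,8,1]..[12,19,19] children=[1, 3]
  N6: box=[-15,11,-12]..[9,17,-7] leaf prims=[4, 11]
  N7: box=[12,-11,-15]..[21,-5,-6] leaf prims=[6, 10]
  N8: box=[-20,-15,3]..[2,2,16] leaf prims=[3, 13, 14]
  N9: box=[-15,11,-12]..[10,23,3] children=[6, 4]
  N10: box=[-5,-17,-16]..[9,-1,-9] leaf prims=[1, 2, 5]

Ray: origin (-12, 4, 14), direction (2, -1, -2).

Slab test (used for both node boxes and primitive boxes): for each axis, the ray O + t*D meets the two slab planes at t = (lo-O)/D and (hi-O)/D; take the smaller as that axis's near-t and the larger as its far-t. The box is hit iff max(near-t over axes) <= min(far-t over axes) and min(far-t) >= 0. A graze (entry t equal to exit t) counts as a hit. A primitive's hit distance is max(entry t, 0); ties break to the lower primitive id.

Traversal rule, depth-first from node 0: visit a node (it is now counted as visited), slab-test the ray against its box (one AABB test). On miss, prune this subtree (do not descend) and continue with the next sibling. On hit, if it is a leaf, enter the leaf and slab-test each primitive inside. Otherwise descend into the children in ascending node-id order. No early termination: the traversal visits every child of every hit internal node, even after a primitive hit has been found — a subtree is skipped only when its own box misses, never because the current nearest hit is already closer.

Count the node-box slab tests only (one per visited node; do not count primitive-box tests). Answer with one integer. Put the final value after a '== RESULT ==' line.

Trace the traversal:
N0 x:[-4,33/2] y:[-19,21] z:[-5/2,15] -> hit [-5/2,15], descend [2, 5, 8, 9]
  N2 x:[7/2,33/2] y:[5,21] z:[10,15] -> hit [10,15], descend [7, 10]
    N7 x:[12,33/2] y:[9,15] z:[10,29/2] -> hit [12,29/2] leaf, test {P6(miss), P10@t=12}
    N10 x:[7/2,21/2] y:[5,21] z:[23/2,15] -> miss, prune
  N5 x:[0,12] y:[-15,-4] z:[-5/2,13/2] -> miss, prune
  N8 x:[-4,7] y:[2,19] z:[-1,11/2] -> hit [2,11/2] leaf, test {P3(miss), P13(miss), P14@t=4}
  N9 x:[-3/2,11] y:[-19,-7] z:[11/2,13] -> miss, prune

Visited [0, 2, 7, 10, 5, 8, 9]. Tests: 7 box, 2 leaf. Nearest: P14.

== RESULT ==
7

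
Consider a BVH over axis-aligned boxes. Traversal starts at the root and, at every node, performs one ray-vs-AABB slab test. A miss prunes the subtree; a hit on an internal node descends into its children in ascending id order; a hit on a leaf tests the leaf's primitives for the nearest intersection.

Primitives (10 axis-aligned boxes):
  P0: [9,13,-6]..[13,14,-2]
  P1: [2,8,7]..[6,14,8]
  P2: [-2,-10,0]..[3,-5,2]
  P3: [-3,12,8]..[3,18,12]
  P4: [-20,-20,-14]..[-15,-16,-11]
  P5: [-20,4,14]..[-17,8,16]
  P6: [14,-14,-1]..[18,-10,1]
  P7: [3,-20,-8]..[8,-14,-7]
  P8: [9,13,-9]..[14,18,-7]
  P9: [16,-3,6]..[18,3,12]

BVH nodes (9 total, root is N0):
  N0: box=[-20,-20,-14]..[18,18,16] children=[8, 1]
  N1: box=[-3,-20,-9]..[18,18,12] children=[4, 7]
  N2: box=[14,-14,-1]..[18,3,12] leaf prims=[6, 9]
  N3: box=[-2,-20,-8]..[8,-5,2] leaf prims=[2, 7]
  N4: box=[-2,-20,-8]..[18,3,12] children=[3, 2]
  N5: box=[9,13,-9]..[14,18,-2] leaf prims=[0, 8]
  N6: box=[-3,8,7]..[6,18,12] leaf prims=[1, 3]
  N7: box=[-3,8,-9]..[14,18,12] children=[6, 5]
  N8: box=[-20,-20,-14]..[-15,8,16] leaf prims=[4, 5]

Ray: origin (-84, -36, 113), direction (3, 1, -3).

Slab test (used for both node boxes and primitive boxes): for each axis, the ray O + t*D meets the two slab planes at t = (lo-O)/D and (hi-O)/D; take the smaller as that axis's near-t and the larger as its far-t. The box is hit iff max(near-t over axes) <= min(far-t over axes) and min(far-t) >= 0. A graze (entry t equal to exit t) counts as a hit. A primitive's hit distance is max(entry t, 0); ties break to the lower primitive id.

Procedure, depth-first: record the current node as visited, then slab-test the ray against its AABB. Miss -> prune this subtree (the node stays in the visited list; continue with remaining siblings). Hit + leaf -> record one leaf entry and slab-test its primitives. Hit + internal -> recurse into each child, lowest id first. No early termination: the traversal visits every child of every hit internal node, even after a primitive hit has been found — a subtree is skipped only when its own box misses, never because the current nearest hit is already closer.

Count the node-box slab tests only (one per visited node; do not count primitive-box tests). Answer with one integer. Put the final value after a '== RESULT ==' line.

Walk:
N0 x:[64/3,34] y:[16,54] z:[97/3,127/3] -> hit [97/3,34], descend [1, 8]
  N1 x:[27,34] y:[16,54] z:[101/3,122/3] -> hit [101/3,34], descend [4, 7]
    N4 x:[82/3,34] y:[16,39] z:[101/3,121/3] -> hit [101/3,34], descend [2, 3]
      N2 x:[98/3,34] y:[22,39] z:[101/3,38] -> hit [101/3,34] leaf, test {P6(miss), P9@t=101/3}
      N3 x:[82/3,92/3] y:[16,31] z:[37,121/3] -> miss, prune
    N7 x:[27,98/3] y:[44,54] z:[101/3,122/3] -> miss, prune
  N8 x:[64/3,23] y:[16,44] z:[97/3,127/3] -> miss, prune

Summary -> nodes [0, 1, 4, 2, 3, 7, 8]; box-tests=7; leaf-entries=1; first=P9

== RESULT ==
7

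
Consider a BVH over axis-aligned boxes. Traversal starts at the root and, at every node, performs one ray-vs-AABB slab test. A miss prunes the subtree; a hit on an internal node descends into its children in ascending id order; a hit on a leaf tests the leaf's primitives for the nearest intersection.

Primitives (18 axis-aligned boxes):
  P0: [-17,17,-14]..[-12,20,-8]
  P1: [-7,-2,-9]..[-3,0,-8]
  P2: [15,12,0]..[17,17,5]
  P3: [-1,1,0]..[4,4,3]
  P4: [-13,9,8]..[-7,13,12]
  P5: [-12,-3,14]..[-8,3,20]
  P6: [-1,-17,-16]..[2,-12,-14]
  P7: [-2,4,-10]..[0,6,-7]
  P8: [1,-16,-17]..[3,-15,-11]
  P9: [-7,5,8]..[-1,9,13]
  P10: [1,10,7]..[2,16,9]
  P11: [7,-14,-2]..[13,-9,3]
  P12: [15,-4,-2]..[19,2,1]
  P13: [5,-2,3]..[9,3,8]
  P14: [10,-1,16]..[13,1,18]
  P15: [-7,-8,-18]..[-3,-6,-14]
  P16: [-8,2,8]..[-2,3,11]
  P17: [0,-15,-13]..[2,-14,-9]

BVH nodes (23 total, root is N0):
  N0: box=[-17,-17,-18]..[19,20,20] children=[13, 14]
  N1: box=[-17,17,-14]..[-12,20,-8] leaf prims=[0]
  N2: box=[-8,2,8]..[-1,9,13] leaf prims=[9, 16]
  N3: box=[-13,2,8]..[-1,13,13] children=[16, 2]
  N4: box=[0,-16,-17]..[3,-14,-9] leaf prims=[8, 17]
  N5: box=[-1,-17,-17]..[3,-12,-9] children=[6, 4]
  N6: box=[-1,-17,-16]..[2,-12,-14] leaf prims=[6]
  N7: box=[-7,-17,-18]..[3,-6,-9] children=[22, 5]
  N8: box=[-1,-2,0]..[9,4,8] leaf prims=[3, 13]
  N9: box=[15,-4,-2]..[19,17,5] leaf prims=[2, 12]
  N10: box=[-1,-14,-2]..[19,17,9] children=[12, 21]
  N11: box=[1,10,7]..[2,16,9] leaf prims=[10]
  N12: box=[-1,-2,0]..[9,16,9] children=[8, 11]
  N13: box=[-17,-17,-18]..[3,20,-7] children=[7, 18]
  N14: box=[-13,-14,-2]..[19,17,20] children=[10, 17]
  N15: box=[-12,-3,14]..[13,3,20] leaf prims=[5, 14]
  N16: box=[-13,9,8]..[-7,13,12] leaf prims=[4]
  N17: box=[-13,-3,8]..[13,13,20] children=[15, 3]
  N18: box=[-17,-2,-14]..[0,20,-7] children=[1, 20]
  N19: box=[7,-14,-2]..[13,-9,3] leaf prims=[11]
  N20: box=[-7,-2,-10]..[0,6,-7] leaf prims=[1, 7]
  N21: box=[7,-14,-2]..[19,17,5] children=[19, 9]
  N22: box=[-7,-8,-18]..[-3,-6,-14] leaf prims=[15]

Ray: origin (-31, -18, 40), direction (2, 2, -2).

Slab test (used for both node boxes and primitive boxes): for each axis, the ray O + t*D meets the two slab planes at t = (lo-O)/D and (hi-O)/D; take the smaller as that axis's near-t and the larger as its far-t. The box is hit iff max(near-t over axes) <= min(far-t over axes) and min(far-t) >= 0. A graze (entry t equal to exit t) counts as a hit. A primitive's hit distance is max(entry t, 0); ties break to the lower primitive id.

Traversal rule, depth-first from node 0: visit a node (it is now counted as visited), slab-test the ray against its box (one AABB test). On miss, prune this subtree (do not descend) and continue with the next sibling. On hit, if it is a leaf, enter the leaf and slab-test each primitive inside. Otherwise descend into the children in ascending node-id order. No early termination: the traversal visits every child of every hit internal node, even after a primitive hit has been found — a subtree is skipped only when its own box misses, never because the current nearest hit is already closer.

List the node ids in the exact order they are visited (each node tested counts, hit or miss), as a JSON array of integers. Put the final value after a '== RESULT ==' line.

Traverse from the root:
N0 x:[7,25] y:[1/2,19] z:[10,29] -> hit [10,19], descend [13, 14]
  N13 x:[7,17] y:[1/2,19] z:[47/2,29] -> miss, prune
  N14 x:[9,25] y:[2,35/2] z:[10,21] -> hit [10,35/2], descend [10, 17]
    N10 x:[15,25] y:[2,35/2] z:[31/2,21] -> hit [31/2,35/2], descend [12, 21]
      N12 x:[15,20] y:[8,17] z:[31/2,20] -> hit [31/2,17], descend [8, 11]
        N8 x:[15,20] y:[8,11] z:[16,20] -> miss, prune
        N11 x:[16,33/2] y:[14,17] z:[31/2,33/2] -> hit [16,33/2] leaf, test {P10@t=16}
      N21 x:[19,25] y:[2,35/2] z:[35/2,21] -> miss, prune
    N17 x:[9,22] y:[15/2,31/2] z:[10,16] -> hit [10,31/2], descend [3, 15]
      N3 x:[9,15] y:[10,31/2] z:[27/2,16] -> hit [27/2,15], descend [2, 16]
        N2 x:[23/2,15] y:[10,27/2] z:[27/2,16] -> hit [27/2,27/2] leaf, test {P9@t=27/2, P16(miss)}
        N16 x:[9,12] y:[27/2,31/2] z:[14,16] -> miss, prune
      N15 x:[19/2,22] y:[15/2,21/2] z:[10,13] -> hit [10,21/2] leaf, test {P5@t=10, P14(miss)}

Summary -> nodes [0, 13, 14, 10, 12, 8, 11, 21, 17, 3, 2, 16, 15]; box-tests=13; leaf-entries=3; first=P5

== RESULT ==
[0, 13, 14, 10, 12, 8, 11, 21, 17, 3, 2, 16, 15]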